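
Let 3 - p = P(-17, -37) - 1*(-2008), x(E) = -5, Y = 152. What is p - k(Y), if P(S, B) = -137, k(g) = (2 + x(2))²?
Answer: -1877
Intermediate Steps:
k(g) = 9 (k(g) = (2 - 5)² = (-3)² = 9)
p = -1868 (p = 3 - (-137 - 1*(-2008)) = 3 - (-137 + 2008) = 3 - 1*1871 = 3 - 1871 = -1868)
p - k(Y) = -1868 - 1*9 = -1868 - 9 = -1877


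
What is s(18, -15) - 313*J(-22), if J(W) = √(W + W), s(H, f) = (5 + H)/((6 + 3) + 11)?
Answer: 23/20 - 626*I*√11 ≈ 1.15 - 2076.2*I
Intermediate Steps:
s(H, f) = ¼ + H/20 (s(H, f) = (5 + H)/(9 + 11) = (5 + H)/20 = (5 + H)*(1/20) = ¼ + H/20)
J(W) = √2*√W (J(W) = √(2*W) = √2*√W)
s(18, -15) - 313*J(-22) = (¼ + (1/20)*18) - 313*√2*√(-22) = (¼ + 9/10) - 313*√2*I*√22 = 23/20 - 626*I*√11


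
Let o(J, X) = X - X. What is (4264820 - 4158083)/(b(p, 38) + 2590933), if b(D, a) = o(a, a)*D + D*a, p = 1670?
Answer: 106737/2654393 ≈ 0.040211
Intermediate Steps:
o(J, X) = 0
b(D, a) = D*a (b(D, a) = 0*D + D*a = 0 + D*a = D*a)
(4264820 - 4158083)/(b(p, 38) + 2590933) = (4264820 - 4158083)/(1670*38 + 2590933) = 106737/(63460 + 2590933) = 106737/2654393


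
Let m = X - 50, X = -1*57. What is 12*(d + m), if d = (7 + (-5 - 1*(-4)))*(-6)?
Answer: -1716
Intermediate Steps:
X = -57
m = -107 (m = -57 - 50 = -107)
d = -36 (d = (7 + (-5 + 4))*(-6) = (7 - 1)*(-6) = 6*(-6) = -36)
12*(d + m) = 12*(-36 - 107) = 12*(-143) = -1716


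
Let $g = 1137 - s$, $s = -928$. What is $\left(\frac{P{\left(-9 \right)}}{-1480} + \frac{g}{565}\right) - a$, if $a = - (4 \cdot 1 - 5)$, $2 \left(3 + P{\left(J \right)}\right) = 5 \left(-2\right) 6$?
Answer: $\frac{447729}{167240} \approx 2.6772$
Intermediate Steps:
$g = 2065$ ($g = 1137 - -928 = 1137 + 928 = 2065$)
$P{\left(J \right)} = -33$ ($P{\left(J \right)} = -3 + \frac{5 \left(-2\right) 6}{2} = -3 + \frac{\left(-10\right) 6}{2} = -3 + \frac{1}{2} \left(-60\right) = -3 - 30 = -33$)
$a = 1$ ($a = - (4 - 5) = \left(-1\right) \left(-1\right) = 1$)
$\left(\frac{P{\left(-9 \right)}}{-1480} + \frac{g}{565}\right) - a = \left(- \frac{33}{-1480} + \frac{2065}{565}\right) - 1 = \left(\left(-33\right) \left(- \frac{1}{1480}\right) + 2065 \cdot \frac{1}{565}\right) - 1 = \left(\frac{33}{1480} + \frac{413}{113}\right) - 1 = \frac{614969}{167240} - 1 = \frac{447729}{167240}$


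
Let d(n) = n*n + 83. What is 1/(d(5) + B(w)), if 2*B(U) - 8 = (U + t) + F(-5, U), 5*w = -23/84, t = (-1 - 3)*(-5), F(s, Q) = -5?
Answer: 840/100357 ≈ 0.0083701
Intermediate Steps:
t = 20 (t = -4*(-5) = 20)
w = -23/420 (w = (-23/84)/5 = (-23*1/84)/5 = (⅕)*(-23/84) = -23/420 ≈ -0.054762)
d(n) = 83 + n² (d(n) = n² + 83 = 83 + n²)
B(U) = 23/2 + U/2 (B(U) = 4 + ((U + 20) - 5)/2 = 4 + ((20 + U) - 5)/2 = 4 + (15 + U)/2 = 4 + (15/2 + U/2) = 23/2 + U/2)
1/(d(5) + B(w)) = 1/((83 + 5²) + (23/2 + (½)*(-23/420))) = 1/((83 + 25) + (23/2 - 23/840)) = 1/(108 + 9637/840) = 1/(100357/840) = 840/100357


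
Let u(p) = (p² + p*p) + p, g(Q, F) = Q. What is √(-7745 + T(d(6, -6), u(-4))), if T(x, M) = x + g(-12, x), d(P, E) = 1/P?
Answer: I*√279246/6 ≈ 88.073*I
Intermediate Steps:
u(p) = p + 2*p² (u(p) = (p² + p²) + p = 2*p² + p = p + 2*p²)
T(x, M) = -12 + x (T(x, M) = x - 12 = -12 + x)
√(-7745 + T(d(6, -6), u(-4))) = √(-7745 + (-12 + 1/6)) = √(-7745 + (-12 + ⅙)) = √(-7745 - 71/6) = √(-46541/6) = I*√279246/6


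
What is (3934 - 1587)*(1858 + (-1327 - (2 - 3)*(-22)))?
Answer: 1194623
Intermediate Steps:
(3934 - 1587)*(1858 + (-1327 - (2 - 3)*(-22))) = 2347*(1858 + (-1327 - (-1)*(-22))) = 2347*(1858 + (-1327 - 1*22)) = 2347*(1858 + (-1327 - 22)) = 2347*(1858 - 1349) = 2347*509 = 1194623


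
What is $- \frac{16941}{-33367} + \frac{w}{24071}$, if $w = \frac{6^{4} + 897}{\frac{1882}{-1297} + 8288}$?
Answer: $\frac{4382846456850201}{8632269109374278} \approx 0.50773$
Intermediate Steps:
$w = \frac{2844321}{10747654}$ ($w = \frac{1296 + 897}{1882 \left(- \frac{1}{1297}\right) + 8288} = \frac{2193}{- \frac{1882}{1297} + 8288} = \frac{2193}{\frac{10747654}{1297}} = 2193 \cdot \frac{1297}{10747654} = \frac{2844321}{10747654} \approx 0.26465$)
$- \frac{16941}{-33367} + \frac{w}{24071} = - \frac{16941}{-33367} + \frac{2844321}{10747654 \cdot 24071} = \left(-16941\right) \left(- \frac{1}{33367}\right) + \frac{2844321}{10747654} \cdot \frac{1}{24071} = \frac{16941}{33367} + \frac{2844321}{258706779434} = \frac{4382846456850201}{8632269109374278}$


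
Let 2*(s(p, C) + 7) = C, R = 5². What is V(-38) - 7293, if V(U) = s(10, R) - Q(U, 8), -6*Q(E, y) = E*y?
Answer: -44029/6 ≈ -7338.2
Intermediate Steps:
R = 25
s(p, C) = -7 + C/2
Q(E, y) = -E*y/6
V(U) = 11/2 + 4*U/3 (V(U) = (-7 + (½)*25) - (-1)*U*8/6 = (-7 + 25/2) - (-4)*U/3 = 11/2 + 4*U/3)
V(-38) - 7293 = (11/2 + (4/3)*(-38)) - 7293 = (11/2 - 152/3) - 7293 = -271/6 - 7293 = -44029/6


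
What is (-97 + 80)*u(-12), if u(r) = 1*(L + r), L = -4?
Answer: 272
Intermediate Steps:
u(r) = -4 + r (u(r) = 1*(-4 + r) = -4 + r)
(-97 + 80)*u(-12) = (-97 + 80)*(-4 - 12) = -17*(-16) = 272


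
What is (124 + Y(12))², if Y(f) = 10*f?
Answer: 59536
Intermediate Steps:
(124 + Y(12))² = (124 + 10*12)² = (124 + 120)² = 244² = 59536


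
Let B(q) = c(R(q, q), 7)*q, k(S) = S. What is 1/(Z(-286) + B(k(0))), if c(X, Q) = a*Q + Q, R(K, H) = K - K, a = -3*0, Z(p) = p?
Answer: -1/286 ≈ -0.0034965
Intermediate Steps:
a = 0
R(K, H) = 0
c(X, Q) = Q (c(X, Q) = 0*Q + Q = 0 + Q = Q)
B(q) = 7*q
1/(Z(-286) + B(k(0))) = 1/(-286 + 7*0) = 1/(-286 + 0) = 1/(-286) = -1/286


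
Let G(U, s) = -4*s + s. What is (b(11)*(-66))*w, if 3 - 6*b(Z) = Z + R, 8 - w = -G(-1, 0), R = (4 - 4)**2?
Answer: 704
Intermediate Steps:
R = 0 (R = 0**2 = 0)
G(U, s) = -3*s
w = 8 (w = 8 - (-1)*(-3*0) = 8 - (-1)*0 = 8 - 1*0 = 8 + 0 = 8)
b(Z) = 1/2 - Z/6 (b(Z) = 1/2 - (Z + 0)/6 = 1/2 - Z/6)
(b(11)*(-66))*w = ((1/2 - 1/6*11)*(-66))*8 = ((1/2 - 11/6)*(-66))*8 = -4/3*(-66)*8 = 88*8 = 704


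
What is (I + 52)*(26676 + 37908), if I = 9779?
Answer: 634925304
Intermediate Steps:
(I + 52)*(26676 + 37908) = (9779 + 52)*(26676 + 37908) = 9831*64584 = 634925304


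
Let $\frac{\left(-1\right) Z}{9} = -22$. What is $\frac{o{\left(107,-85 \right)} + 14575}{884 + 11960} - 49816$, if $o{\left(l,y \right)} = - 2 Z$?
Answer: $- \frac{639822525}{12844} \approx -49815.0$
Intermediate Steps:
$Z = 198$ ($Z = \left(-9\right) \left(-22\right) = 198$)
$o{\left(l,y \right)} = -396$ ($o{\left(l,y \right)} = \left(-2\right) 198 = -396$)
$\frac{o{\left(107,-85 \right)} + 14575}{884 + 11960} - 49816 = \frac{-396 + 14575}{884 + 11960} - 49816 = \frac{14179}{12844} - 49816 = - \frac{639822525}{12844}$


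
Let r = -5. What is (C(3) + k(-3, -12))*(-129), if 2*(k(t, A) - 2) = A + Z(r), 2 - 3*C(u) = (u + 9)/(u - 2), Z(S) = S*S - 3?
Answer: -473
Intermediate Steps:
Z(S) = -3 + S**2 (Z(S) = S**2 - 3 = -3 + S**2)
C(u) = 2/3 - (9 + u)/(3*(-2 + u)) (C(u) = 2/3 - (u + 9)/(3*(u - 2)) = 2/3 - (9 + u)/(3*(-2 + u)))
k(t, A) = 13 + A/2 (k(t, A) = 2 + (A + (-3 + (-5)**2))/2 = 2 + (A + (-3 + 25))/2 = 2 + (A + 22)/2 = 2 + (22 + A)/2 = 2 + (11 + A/2) = 13 + A/2)
(C(3) + k(-3, -12))*(-129) = ((-13 + 3)/(3*(-2 + 3)) + (13 + (1/2)*(-12)))*(-129) = ((1/3)*(-10)/1 + (13 - 6))*(-129) = ((1/3)*1*(-10) + 7)*(-129) = (-10/3 + 7)*(-129) = (11/3)*(-129) = -473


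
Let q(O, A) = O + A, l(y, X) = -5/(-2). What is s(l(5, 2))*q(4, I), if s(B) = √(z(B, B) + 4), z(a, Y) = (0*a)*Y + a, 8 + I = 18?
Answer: 7*√26 ≈ 35.693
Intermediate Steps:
I = 10 (I = -8 + 18 = 10)
l(y, X) = 5/2 (l(y, X) = -5*(-½) = 5/2)
q(O, A) = A + O
z(a, Y) = a (z(a, Y) = 0*Y + a = 0 + a = a)
s(B) = √(4 + B) (s(B) = √(B + 4) = √(4 + B))
s(l(5, 2))*q(4, I) = √(4 + 5/2)*(10 + 4) = √(13/2)*14 = (√26/2)*14 = 7*√26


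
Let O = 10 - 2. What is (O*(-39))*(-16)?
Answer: 4992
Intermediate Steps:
O = 8
(O*(-39))*(-16) = (8*(-39))*(-16) = -312*(-16) = 4992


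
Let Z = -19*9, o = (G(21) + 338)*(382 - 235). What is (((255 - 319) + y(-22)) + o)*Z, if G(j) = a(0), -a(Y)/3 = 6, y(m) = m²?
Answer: -8115660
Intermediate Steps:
a(Y) = -18 (a(Y) = -3*6 = -18)
G(j) = -18
o = 47040 (o = (-18 + 338)*(382 - 235) = 320*147 = 47040)
Z = -171
(((255 - 319) + y(-22)) + o)*Z = (((255 - 319) + (-22)²) + 47040)*(-171) = ((-64 + 484) + 47040)*(-171) = (420 + 47040)*(-171) = 47460*(-171) = -8115660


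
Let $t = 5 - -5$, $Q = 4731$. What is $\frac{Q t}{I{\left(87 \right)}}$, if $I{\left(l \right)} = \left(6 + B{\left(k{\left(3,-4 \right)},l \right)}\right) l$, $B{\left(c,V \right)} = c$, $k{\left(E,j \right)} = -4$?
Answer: $\frac{7885}{29} \approx 271.9$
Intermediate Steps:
$t = 10$ ($t = 5 + 5 = 10$)
$I{\left(l \right)} = 2 l$ ($I{\left(l \right)} = \left(6 - 4\right) l = 2 l$)
$\frac{Q t}{I{\left(87 \right)}} = \frac{4731 \cdot 10}{2 \cdot 87} = \frac{47310}{174} = 47310 \cdot \frac{1}{174} = \frac{7885}{29}$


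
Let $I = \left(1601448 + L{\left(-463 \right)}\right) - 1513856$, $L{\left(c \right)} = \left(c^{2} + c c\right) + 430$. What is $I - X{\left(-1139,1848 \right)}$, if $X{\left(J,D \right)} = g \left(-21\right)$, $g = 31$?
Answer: $517411$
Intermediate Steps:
$L{\left(c \right)} = 430 + 2 c^{2}$ ($L{\left(c \right)} = \left(c^{2} + c^{2}\right) + 430 = 2 c^{2} + 430 = 430 + 2 c^{2}$)
$I = 516760$ ($I = \left(1601448 + \left(430 + 2 \left(-463\right)^{2}\right)\right) - 1513856 = \left(1601448 + \left(430 + 2 \cdot 214369\right)\right) - 1513856 = \left(1601448 + \left(430 + 428738\right)\right) - 1513856 = \left(1601448 + 429168\right) - 1513856 = 2030616 - 1513856 = 516760$)
$X{\left(J,D \right)} = -651$ ($X{\left(J,D \right)} = 31 \left(-21\right) = -651$)
$I - X{\left(-1139,1848 \right)} = 516760 - -651 = 516760 + 651 = 517411$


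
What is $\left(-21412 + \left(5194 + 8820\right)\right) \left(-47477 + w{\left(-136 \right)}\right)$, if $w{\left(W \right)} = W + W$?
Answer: $353247102$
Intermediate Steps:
$w{\left(W \right)} = 2 W$
$\left(-21412 + \left(5194 + 8820\right)\right) \left(-47477 + w{\left(-136 \right)}\right) = \left(-21412 + \left(5194 + 8820\right)\right) \left(-47477 + 2 \left(-136\right)\right) = \left(-21412 + 14014\right) \left(-47477 - 272\right) = \left(-7398\right) \left(-47749\right) = 353247102$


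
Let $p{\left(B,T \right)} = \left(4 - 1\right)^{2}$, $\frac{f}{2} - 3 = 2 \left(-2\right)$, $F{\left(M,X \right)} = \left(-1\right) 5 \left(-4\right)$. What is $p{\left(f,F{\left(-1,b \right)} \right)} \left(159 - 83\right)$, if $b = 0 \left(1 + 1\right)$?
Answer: $684$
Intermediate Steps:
$b = 0$ ($b = 0 \cdot 2 = 0$)
$F{\left(M,X \right)} = 20$ ($F{\left(M,X \right)} = \left(-5\right) \left(-4\right) = 20$)
$f = -2$ ($f = 6 + 2 \cdot 2 \left(-2\right) = 6 + 2 \left(-4\right) = 6 - 8 = -2$)
$p{\left(B,T \right)} = 9$ ($p{\left(B,T \right)} = 3^{2} = 9$)
$p{\left(f,F{\left(-1,b \right)} \right)} \left(159 - 83\right) = 9 \left(159 - 83\right) = 9 \cdot 76 = 684$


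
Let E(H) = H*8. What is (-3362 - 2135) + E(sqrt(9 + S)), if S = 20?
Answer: -5497 + 8*sqrt(29) ≈ -5453.9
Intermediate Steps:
E(H) = 8*H
(-3362 - 2135) + E(sqrt(9 + S)) = (-3362 - 2135) + 8*sqrt(9 + 20) = -5497 + 8*sqrt(29)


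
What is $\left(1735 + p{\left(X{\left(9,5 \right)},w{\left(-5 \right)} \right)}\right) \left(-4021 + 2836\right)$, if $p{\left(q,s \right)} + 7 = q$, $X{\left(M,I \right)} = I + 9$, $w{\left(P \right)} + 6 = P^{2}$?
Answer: $-2064270$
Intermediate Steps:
$w{\left(P \right)} = -6 + P^{2}$
$X{\left(M,I \right)} = 9 + I$
$p{\left(q,s \right)} = -7 + q$
$\left(1735 + p{\left(X{\left(9,5 \right)},w{\left(-5 \right)} \right)}\right) \left(-4021 + 2836\right) = \left(1735 + \left(-7 + \left(9 + 5\right)\right)\right) \left(-4021 + 2836\right) = \left(1735 + \left(-7 + 14\right)\right) \left(-1185\right) = \left(1735 + 7\right) \left(-1185\right) = 1742 \left(-1185\right) = -2064270$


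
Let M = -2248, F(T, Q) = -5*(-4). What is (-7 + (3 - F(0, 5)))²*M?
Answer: -1294848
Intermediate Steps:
F(T, Q) = 20
(-7 + (3 - F(0, 5)))²*M = (-7 + (3 - 1*20))²*(-2248) = (-7 + (3 - 20))²*(-2248) = (-7 - 17)²*(-2248) = (-24)²*(-2248) = 576*(-2248) = -1294848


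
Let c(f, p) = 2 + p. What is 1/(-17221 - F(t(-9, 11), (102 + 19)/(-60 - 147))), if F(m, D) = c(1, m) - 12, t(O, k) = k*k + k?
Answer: -1/17343 ≈ -5.7660e-5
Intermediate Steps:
t(O, k) = k + k² (t(O, k) = k² + k = k + k²)
F(m, D) = -10 + m (F(m, D) = (2 + m) - 12 = -10 + m)
1/(-17221 - F(t(-9, 11), (102 + 19)/(-60 - 147))) = 1/(-17221 - (-10 + 11*(1 + 11))) = 1/(-17221 - (-10 + 11*12)) = 1/(-17221 - (-10 + 132)) = 1/(-17221 - 1*122) = 1/(-17221 - 122) = 1/(-17343) = -1/17343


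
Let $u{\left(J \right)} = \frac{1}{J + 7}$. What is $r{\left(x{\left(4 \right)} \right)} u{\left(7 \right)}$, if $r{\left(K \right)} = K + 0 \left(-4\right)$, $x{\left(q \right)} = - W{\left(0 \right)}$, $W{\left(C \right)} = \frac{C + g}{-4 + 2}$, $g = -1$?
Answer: $- \frac{1}{28} \approx -0.035714$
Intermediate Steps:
$u{\left(J \right)} = \frac{1}{7 + J}$
$W{\left(C \right)} = \frac{1}{2} - \frac{C}{2}$ ($W{\left(C \right)} = \frac{C - 1}{-4 + 2} = \frac{-1 + C}{-2} = \left(-1 + C\right) \left(- \frac{1}{2}\right) = \frac{1}{2} - \frac{C}{2}$)
$x{\left(q \right)} = - \frac{1}{2}$ ($x{\left(q \right)} = - (\frac{1}{2} - 0) = - (\frac{1}{2} + 0) = \left(-1\right) \frac{1}{2} = - \frac{1}{2}$)
$r{\left(K \right)} = K$ ($r{\left(K \right)} = K + 0 = K$)
$r{\left(x{\left(4 \right)} \right)} u{\left(7 \right)} = - \frac{1}{2 \left(7 + 7\right)} = - \frac{1}{2 \cdot 14} = \left(- \frac{1}{2}\right) \frac{1}{14} = - \frac{1}{28}$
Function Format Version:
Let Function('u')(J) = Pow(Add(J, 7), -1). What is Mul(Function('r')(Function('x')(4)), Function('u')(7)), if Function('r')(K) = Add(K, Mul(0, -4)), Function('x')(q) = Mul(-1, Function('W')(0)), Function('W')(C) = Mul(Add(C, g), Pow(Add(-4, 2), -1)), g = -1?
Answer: Rational(-1, 28) ≈ -0.035714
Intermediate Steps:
Function('u')(J) = Pow(Add(7, J), -1)
Function('W')(C) = Add(Rational(1, 2), Mul(Rational(-1, 2), C)) (Function('W')(C) = Mul(Add(C, -1), Pow(Add(-4, 2), -1)) = Mul(Add(-1, C), Pow(-2, -1)) = Mul(Add(-1, C), Rational(-1, 2)) = Add(Rational(1, 2), Mul(Rational(-1, 2), C)))
Function('x')(q) = Rational(-1, 2) (Function('x')(q) = Mul(-1, Add(Rational(1, 2), Mul(Rational(-1, 2), 0))) = Mul(-1, Add(Rational(1, 2), 0)) = Mul(-1, Rational(1, 2)) = Rational(-1, 2))
Function('r')(K) = K (Function('r')(K) = Add(K, 0) = K)
Mul(Function('r')(Function('x')(4)), Function('u')(7)) = Mul(Rational(-1, 2), Pow(Add(7, 7), -1)) = Mul(Rational(-1, 2), Pow(14, -1)) = Mul(Rational(-1, 2), Rational(1, 14)) = Rational(-1, 28)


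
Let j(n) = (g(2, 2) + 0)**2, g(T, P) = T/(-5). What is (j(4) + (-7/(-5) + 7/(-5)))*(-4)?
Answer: -16/25 ≈ -0.64000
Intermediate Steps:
g(T, P) = -T/5 (g(T, P) = T*(-1/5) = -T/5)
j(n) = 4/25 (j(n) = (-1/5*2 + 0)**2 = (-2/5 + 0)**2 = (-2/5)**2 = 4/25)
(j(4) + (-7/(-5) + 7/(-5)))*(-4) = (4/25 + (-7/(-5) + 7/(-5)))*(-4) = (4/25 + (-7*(-1/5) + 7*(-1/5)))*(-4) = (4/25 + (7/5 - 7/5))*(-4) = (4/25 + 0)*(-4) = (4/25)*(-4) = -16/25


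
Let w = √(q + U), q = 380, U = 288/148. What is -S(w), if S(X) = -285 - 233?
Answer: 518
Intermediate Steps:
U = 72/37 (U = 288*(1/148) = 72/37 ≈ 1.9459)
w = 2*√130721/37 (w = √(380 + 72/37) = √(14132/37) = 2*√130721/37 ≈ 19.543)
S(X) = -518
-S(w) = -1*(-518) = 518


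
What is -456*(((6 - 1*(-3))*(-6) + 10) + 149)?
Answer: -47880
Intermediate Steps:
-456*(((6 - 1*(-3))*(-6) + 10) + 149) = -456*(((6 + 3)*(-6) + 10) + 149) = -456*((9*(-6) + 10) + 149) = -456*((-54 + 10) + 149) = -456*(-44 + 149) = -456*105 = -47880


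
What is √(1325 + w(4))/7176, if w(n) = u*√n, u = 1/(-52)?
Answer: √895674/186576 ≈ 0.0050725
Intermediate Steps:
u = -1/52 ≈ -0.019231
w(n) = -√n/52
√(1325 + w(4))/7176 = √(1325 - √4/52)/7176 = √(1325 - 1/52*2)*(1/7176) = √(1325 - 1/26)*(1/7176) = √(34449/26)*(1/7176) = (√895674/26)*(1/7176) = √895674/186576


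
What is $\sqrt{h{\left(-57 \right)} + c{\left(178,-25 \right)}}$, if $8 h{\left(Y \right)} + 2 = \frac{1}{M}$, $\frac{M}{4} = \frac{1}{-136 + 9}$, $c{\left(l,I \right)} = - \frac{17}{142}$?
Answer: $\frac{i \sqrt{1399694}}{568} \approx 2.0829 i$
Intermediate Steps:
$c{\left(l,I \right)} = - \frac{17}{142}$ ($c{\left(l,I \right)} = \left(-17\right) \frac{1}{142} = - \frac{17}{142}$)
$M = - \frac{4}{127}$ ($M = \frac{4}{-136 + 9} = \frac{4}{-127} = 4 \left(- \frac{1}{127}\right) = - \frac{4}{127} \approx -0.031496$)
$h{\left(Y \right)} = - \frac{135}{32}$ ($h{\left(Y \right)} = - \frac{1}{4} + \frac{1}{8 \left(- \frac{4}{127}\right)} = - \frac{1}{4} + \frac{1}{8} \left(- \frac{127}{4}\right) = - \frac{1}{4} - \frac{127}{32} = - \frac{135}{32}$)
$\sqrt{h{\left(-57 \right)} + c{\left(178,-25 \right)}} = \sqrt{- \frac{135}{32} - \frac{17}{142}} = \sqrt{- \frac{9857}{2272}} = \frac{i \sqrt{1399694}}{568}$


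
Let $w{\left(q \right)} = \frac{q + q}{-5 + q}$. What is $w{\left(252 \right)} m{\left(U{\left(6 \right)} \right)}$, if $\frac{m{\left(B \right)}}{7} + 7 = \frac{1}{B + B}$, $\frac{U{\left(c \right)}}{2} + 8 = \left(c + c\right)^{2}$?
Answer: $- \frac{1678887}{16796} \approx -99.958$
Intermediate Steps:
$U{\left(c \right)} = -16 + 8 c^{2}$ ($U{\left(c \right)} = -16 + 2 \left(c + c\right)^{2} = -16 + 2 \left(2 c\right)^{2} = -16 + 2 \cdot 4 c^{2} = -16 + 8 c^{2}$)
$m{\left(B \right)} = -49 + \frac{7}{2 B}$ ($m{\left(B \right)} = -49 + \frac{7}{B + B} = -49 + \frac{7}{2 B}$)
$w{\left(q \right)} = \frac{2 q}{-5 + q}$
$w{\left(252 \right)} m{\left(U{\left(6 \right)} \right)} = 2 \cdot 252 \frac{1}{-5 + 252} \left(-49 + \frac{7}{2 \left(-16 + 8 \cdot 6^{2}\right)}\right) = 2 \cdot 252 \cdot \frac{1}{247} \left(-49 + \frac{7}{2 \left(-16 + 8 \cdot 36\right)}\right) = 2 \cdot 252 \cdot \frac{1}{247} \left(-49 + \frac{7}{2 \left(-16 + 288\right)}\right) = \frac{504 \left(-49 + \frac{7}{2 \cdot 272}\right)}{247} = \frac{504 \left(-49 + \frac{7}{2} \cdot \frac{1}{272}\right)}{247} = \frac{504 \left(-49 + \frac{7}{544}\right)}{247} = \frac{504}{247} \left(- \frac{26649}{544}\right) = - \frac{1678887}{16796}$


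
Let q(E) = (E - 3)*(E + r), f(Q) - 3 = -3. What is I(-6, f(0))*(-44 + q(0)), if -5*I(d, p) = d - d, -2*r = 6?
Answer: 0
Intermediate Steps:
r = -3 (r = -1/2*6 = -3)
f(Q) = 0 (f(Q) = 3 - 3 = 0)
I(d, p) = 0 (I(d, p) = -(d - d)/5 = -1/5*0 = 0)
q(E) = (-3 + E)**2 (q(E) = (E - 3)*(E - 3) = (-3 + E)*(-3 + E) = (-3 + E)**2)
I(-6, f(0))*(-44 + q(0)) = 0*(-44 + (9 + 0**2 - 6*0)) = 0*(-44 + (9 + 0 + 0)) = 0*(-44 + 9) = 0*(-35) = 0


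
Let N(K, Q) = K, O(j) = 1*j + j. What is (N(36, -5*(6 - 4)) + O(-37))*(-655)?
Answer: 24890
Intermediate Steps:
O(j) = 2*j (O(j) = j + j = 2*j)
(N(36, -5*(6 - 4)) + O(-37))*(-655) = (36 + 2*(-37))*(-655) = (36 - 74)*(-655) = -38*(-655) = 24890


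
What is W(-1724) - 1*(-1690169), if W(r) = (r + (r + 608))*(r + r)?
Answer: 11482489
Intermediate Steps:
W(r) = 2*r*(608 + 2*r) (W(r) = (r + (608 + r))*(2*r) = (608 + 2*r)*(2*r) = 2*r*(608 + 2*r))
W(-1724) - 1*(-1690169) = 4*(-1724)*(304 - 1724) - 1*(-1690169) = 4*(-1724)*(-1420) + 1690169 = 9792320 + 1690169 = 11482489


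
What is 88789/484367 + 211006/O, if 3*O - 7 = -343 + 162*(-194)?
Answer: -50632122635/2564238898 ≈ -19.745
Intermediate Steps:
O = -10588 (O = 7/3 + (-343 + 162*(-194))/3 = 7/3 + (-343 - 31428)/3 = 7/3 + (⅓)*(-31771) = 7/3 - 31771/3 = -10588)
88789/484367 + 211006/O = 88789/484367 + 211006/(-10588) = 88789*(1/484367) + 211006*(-1/10588) = 88789/484367 - 105503/5294 = -50632122635/2564238898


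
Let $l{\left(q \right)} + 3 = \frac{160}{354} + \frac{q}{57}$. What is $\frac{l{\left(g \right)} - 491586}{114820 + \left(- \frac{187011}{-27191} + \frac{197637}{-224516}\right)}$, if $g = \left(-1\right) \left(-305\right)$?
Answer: $- \frac{3364148192565904784}{785811382194334409} \approx -4.2811$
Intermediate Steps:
$g = 305$
$l{\left(q \right)} = - \frac{451}{177} + \frac{q}{57}$ ($l{\left(q \right)} = -3 + \left(\frac{160}{354} + \frac{q}{57}\right) = -3 + \left(160 \cdot \frac{1}{354} + q \frac{1}{57}\right) = -3 + \left(\frac{80}{177} + \frac{q}{57}\right) = - \frac{451}{177} + \frac{q}{57}$)
$\frac{l{\left(g \right)} - 491586}{114820 + \left(- \frac{187011}{-27191} + \frac{197637}{-224516}\right)} = \frac{\left(- \frac{451}{177} + \frac{1}{57} \cdot 305\right) - 491586}{114820 + \left(- \frac{187011}{-27191} + \frac{197637}{-224516}\right)} = \frac{\left(- \frac{451}{177} + \frac{305}{57}\right) - 491586}{114820 + \left(\left(-187011\right) \left(- \frac{1}{27191}\right) + 197637 \left(- \frac{1}{224516}\right)\right)} = \frac{\frac{3142}{1121} - 491586}{114820 + \left(\frac{187011}{27191} - \frac{197637}{224516}\right)} = - \frac{551064764}{1121 \left(114820 + \frac{36613014009}{6104814556}\right)} = - \frac{551064764}{1121 \cdot \frac{700991420333929}{6104814556}} = \left(- \frac{551064764}{1121}\right) \frac{6104814556}{700991420333929} = - \frac{3364148192565904784}{785811382194334409}$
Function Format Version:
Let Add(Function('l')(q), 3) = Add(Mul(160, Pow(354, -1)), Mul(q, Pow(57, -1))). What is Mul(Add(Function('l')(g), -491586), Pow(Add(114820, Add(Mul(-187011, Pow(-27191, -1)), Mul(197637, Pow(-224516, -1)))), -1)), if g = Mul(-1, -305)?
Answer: Rational(-3364148192565904784, 785811382194334409) ≈ -4.2811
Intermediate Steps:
g = 305
Function('l')(q) = Add(Rational(-451, 177), Mul(Rational(1, 57), q)) (Function('l')(q) = Add(-3, Add(Mul(160, Pow(354, -1)), Mul(q, Pow(57, -1)))) = Add(-3, Add(Mul(160, Rational(1, 354)), Mul(q, Rational(1, 57)))) = Add(-3, Add(Rational(80, 177), Mul(Rational(1, 57), q))) = Add(Rational(-451, 177), Mul(Rational(1, 57), q)))
Mul(Add(Function('l')(g), -491586), Pow(Add(114820, Add(Mul(-187011, Pow(-27191, -1)), Mul(197637, Pow(-224516, -1)))), -1)) = Mul(Add(Add(Rational(-451, 177), Mul(Rational(1, 57), 305)), -491586), Pow(Add(114820, Add(Mul(-187011, Pow(-27191, -1)), Mul(197637, Pow(-224516, -1)))), -1)) = Mul(Add(Add(Rational(-451, 177), Rational(305, 57)), -491586), Pow(Add(114820, Add(Mul(-187011, Rational(-1, 27191)), Mul(197637, Rational(-1, 224516)))), -1)) = Mul(Add(Rational(3142, 1121), -491586), Pow(Add(114820, Add(Rational(187011, 27191), Rational(-197637, 224516))), -1)) = Mul(Rational(-551064764, 1121), Pow(Add(114820, Rational(36613014009, 6104814556)), -1)) = Mul(Rational(-551064764, 1121), Pow(Rational(700991420333929, 6104814556), -1)) = Mul(Rational(-551064764, 1121), Rational(6104814556, 700991420333929)) = Rational(-3364148192565904784, 785811382194334409)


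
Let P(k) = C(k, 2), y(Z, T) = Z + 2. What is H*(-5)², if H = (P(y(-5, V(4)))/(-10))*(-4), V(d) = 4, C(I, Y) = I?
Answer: -30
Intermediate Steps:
y(Z, T) = 2 + Z
P(k) = k
H = -6/5 (H = ((2 - 5)/(-10))*(-4) = -3*(-⅒)*(-4) = (3/10)*(-4) = -6/5 ≈ -1.2000)
H*(-5)² = -6/5*(-5)² = -6/5*25 = -30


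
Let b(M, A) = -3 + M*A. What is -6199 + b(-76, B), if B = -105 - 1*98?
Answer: 9226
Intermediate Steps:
B = -203 (B = -105 - 98 = -203)
b(M, A) = -3 + A*M
-6199 + b(-76, B) = -6199 + (-3 - 203*(-76)) = -6199 + (-3 + 15428) = -6199 + 15425 = 9226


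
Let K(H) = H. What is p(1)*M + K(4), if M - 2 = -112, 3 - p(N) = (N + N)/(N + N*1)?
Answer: -216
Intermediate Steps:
p(N) = 2 (p(N) = 3 - (N + N)/(N + N*1) = 3 - 2*N/(N + N) = 3 - 2*N/(2*N) = 3 - 2*N*1/(2*N) = 3 - 1*1 = 3 - 1 = 2)
M = -110 (M = 2 - 112 = -110)
p(1)*M + K(4) = 2*(-110) + 4 = -220 + 4 = -216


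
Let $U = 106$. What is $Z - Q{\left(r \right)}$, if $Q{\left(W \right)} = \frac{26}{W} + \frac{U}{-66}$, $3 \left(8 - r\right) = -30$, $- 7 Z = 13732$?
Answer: $- \frac{1359356}{693} \approx -1961.6$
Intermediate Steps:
$Z = - \frac{13732}{7}$ ($Z = \left(- \frac{1}{7}\right) 13732 = - \frac{13732}{7} \approx -1961.7$)
$r = 18$ ($r = 8 - -10 = 8 + 10 = 18$)
$Q{\left(W \right)} = - \frac{53}{33} + \frac{26}{W}$ ($Q{\left(W \right)} = \frac{26}{W} + \frac{106}{-66} = \frac{26}{W} + 106 \left(- \frac{1}{66}\right) = \frac{26}{W} - \frac{53}{33} = - \frac{53}{33} + \frac{26}{W}$)
$Z - Q{\left(r \right)} = - \frac{13732}{7} - \left(- \frac{53}{33} + \frac{26}{18}\right) = - \frac{13732}{7} - \left(- \frac{53}{33} + 26 \cdot \frac{1}{18}\right) = - \frac{13732}{7} - \left(- \frac{53}{33} + \frac{13}{9}\right) = - \frac{13732}{7} - - \frac{16}{99} = - \frac{13732}{7} + \frac{16}{99} = - \frac{1359356}{693}$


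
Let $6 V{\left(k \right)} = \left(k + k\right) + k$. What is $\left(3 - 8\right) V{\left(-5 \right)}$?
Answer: $\frac{25}{2} \approx 12.5$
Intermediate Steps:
$V{\left(k \right)} = \frac{k}{2}$ ($V{\left(k \right)} = \frac{\left(k + k\right) + k}{6} = \frac{2 k + k}{6} = \frac{3 k}{6} = \frac{k}{2}$)
$\left(3 - 8\right) V{\left(-5 \right)} = \left(3 - 8\right) \frac{1}{2} \left(-5\right) = \left(-5\right) \left(- \frac{5}{2}\right) = \frac{25}{2}$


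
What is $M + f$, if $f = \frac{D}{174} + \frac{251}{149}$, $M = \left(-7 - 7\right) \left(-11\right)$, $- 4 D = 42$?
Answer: $\frac{2689809}{17284} \approx 155.62$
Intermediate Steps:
$D = - \frac{21}{2}$ ($D = \left(- \frac{1}{4}\right) 42 = - \frac{21}{2} \approx -10.5$)
$M = 154$ ($M = \left(-14\right) \left(-11\right) = 154$)
$f = \frac{28073}{17284}$ ($f = - \frac{21}{2 \cdot 174} + \frac{251}{149} = \left(- \frac{21}{2}\right) \frac{1}{174} + 251 \cdot \frac{1}{149} = - \frac{7}{116} + \frac{251}{149} = \frac{28073}{17284} \approx 1.6242$)
$M + f = 154 + \frac{28073}{17284} = \frac{2689809}{17284}$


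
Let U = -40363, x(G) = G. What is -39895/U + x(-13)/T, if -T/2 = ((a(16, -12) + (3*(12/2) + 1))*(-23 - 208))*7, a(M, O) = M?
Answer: 4515190331/4568687970 ≈ 0.98829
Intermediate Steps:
T = 113190 (T = -2*(16 + (3*(12/2) + 1))*(-23 - 208)*7 = -2*(16 + (3*(12*(½)) + 1))*(-231)*7 = -2*(16 + (3*6 + 1))*(-231)*7 = -2*(16 + (18 + 1))*(-231)*7 = -2*(16 + 19)*(-231)*7 = -2*35*(-231)*7 = -(-16170)*7 = -2*(-56595) = 113190)
-39895/U + x(-13)/T = -39895/(-40363) - 13/113190 = -39895*(-1/40363) - 13*1/113190 = 39895/40363 - 13/113190 = 4515190331/4568687970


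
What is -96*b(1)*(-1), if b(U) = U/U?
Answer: 96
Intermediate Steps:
b(U) = 1
-96*b(1)*(-1) = -96*1*(-1) = -96*(-1) = 96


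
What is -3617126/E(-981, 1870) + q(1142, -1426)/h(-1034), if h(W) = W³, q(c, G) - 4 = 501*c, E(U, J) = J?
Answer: -90880915509121/46984060420 ≈ -1934.3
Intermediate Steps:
q(c, G) = 4 + 501*c
-3617126/E(-981, 1870) + q(1142, -1426)/h(-1034) = -3617126/1870 + (4 + 501*1142)/((-1034)³) = -3617126*1/1870 + (4 + 572142)/(-1105507304) = -1808563/935 + 572146*(-1/1105507304) = -1808563/935 - 286073/552753652 = -90880915509121/46984060420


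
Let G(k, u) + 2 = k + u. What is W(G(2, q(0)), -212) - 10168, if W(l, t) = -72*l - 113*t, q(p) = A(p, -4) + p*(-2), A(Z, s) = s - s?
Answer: 13788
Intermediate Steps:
A(Z, s) = 0
q(p) = -2*p (q(p) = 0 + p*(-2) = 0 - 2*p = -2*p)
G(k, u) = -2 + k + u (G(k, u) = -2 + (k + u) = -2 + k + u)
W(l, t) = -113*t - 72*l
W(G(2, q(0)), -212) - 10168 = (-113*(-212) - 72*(-2 + 2 - 2*0)) - 10168 = (23956 - 72*(-2 + 2 + 0)) - 10168 = (23956 - 72*0) - 10168 = (23956 + 0) - 10168 = 23956 - 10168 = 13788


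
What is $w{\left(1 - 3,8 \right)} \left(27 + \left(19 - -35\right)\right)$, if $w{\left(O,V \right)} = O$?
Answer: $-162$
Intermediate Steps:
$w{\left(1 - 3,8 \right)} \left(27 + \left(19 - -35\right)\right) = \left(1 - 3\right) \left(27 + \left(19 - -35\right)\right) = \left(1 - 3\right) \left(27 + \left(19 + 35\right)\right) = - 2 \left(27 + 54\right) = \left(-2\right) 81 = -162$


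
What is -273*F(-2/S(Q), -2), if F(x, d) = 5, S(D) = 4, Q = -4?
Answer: -1365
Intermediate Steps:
-273*F(-2/S(Q), -2) = -273*5 = -1365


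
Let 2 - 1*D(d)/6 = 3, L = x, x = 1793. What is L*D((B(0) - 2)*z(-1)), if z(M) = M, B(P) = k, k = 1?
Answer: -10758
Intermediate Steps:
L = 1793
B(P) = 1
D(d) = -6 (D(d) = 12 - 6*3 = 12 - 18 = -6)
L*D((B(0) - 2)*z(-1)) = 1793*(-6) = -10758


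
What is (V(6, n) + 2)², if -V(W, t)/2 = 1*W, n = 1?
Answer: 100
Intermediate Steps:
V(W, t) = -2*W
(V(6, n) + 2)² = (-2*6 + 2)² = (-12 + 2)² = (-10)² = 100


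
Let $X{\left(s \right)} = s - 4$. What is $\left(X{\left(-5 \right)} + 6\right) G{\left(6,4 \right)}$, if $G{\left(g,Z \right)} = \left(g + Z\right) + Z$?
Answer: $-42$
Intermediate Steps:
$X{\left(s \right)} = -4 + s$ ($X{\left(s \right)} = s - 4 = -4 + s$)
$G{\left(g,Z \right)} = g + 2 Z$ ($G{\left(g,Z \right)} = \left(Z + g\right) + Z = g + 2 Z$)
$\left(X{\left(-5 \right)} + 6\right) G{\left(6,4 \right)} = \left(\left(-4 - 5\right) + 6\right) \left(6 + 2 \cdot 4\right) = \left(-9 + 6\right) \left(6 + 8\right) = \left(-3\right) 14 = -42$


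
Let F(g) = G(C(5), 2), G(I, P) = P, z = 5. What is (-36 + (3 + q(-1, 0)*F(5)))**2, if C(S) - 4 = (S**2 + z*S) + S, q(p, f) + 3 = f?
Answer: 1521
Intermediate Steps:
q(p, f) = -3 + f
C(S) = 4 + S**2 + 6*S (C(S) = 4 + ((S**2 + 5*S) + S) = 4 + (S**2 + 6*S) = 4 + S**2 + 6*S)
F(g) = 2
(-36 + (3 + q(-1, 0)*F(5)))**2 = (-36 + (3 + (-3 + 0)*2))**2 = (-36 + (3 - 3*2))**2 = (-36 + (3 - 6))**2 = (-36 - 3)**2 = (-39)**2 = 1521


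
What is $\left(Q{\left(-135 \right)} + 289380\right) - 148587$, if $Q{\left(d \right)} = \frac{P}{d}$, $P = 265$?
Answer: $\frac{3801358}{27} \approx 1.4079 \cdot 10^{5}$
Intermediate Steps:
$Q{\left(d \right)} = \frac{265}{d}$
$\left(Q{\left(-135 \right)} + 289380\right) - 148587 = \left(\frac{265}{-135} + 289380\right) - 148587 = \left(265 \left(- \frac{1}{135}\right) + 289380\right) - 148587 = \left(- \frac{53}{27} + 289380\right) - 148587 = \frac{7813207}{27} - 148587 = \frac{3801358}{27}$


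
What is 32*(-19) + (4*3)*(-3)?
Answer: -644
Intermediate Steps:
32*(-19) + (4*3)*(-3) = -608 + 12*(-3) = -608 - 36 = -644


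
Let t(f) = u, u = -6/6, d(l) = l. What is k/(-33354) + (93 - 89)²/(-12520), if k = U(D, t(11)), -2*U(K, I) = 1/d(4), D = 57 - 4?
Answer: -532099/417592080 ≈ -0.0012742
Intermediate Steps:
D = 53
u = -1 (u = -6*⅙ = -1)
t(f) = -1
U(K, I) = -⅛ (U(K, I) = -½/4 = -½*¼ = -⅛)
k = -⅛ ≈ -0.12500
k/(-33354) + (93 - 89)²/(-12520) = -⅛/(-33354) + (93 - 89)²/(-12520) = -⅛*(-1/33354) + 4²*(-1/12520) = 1/266832 + 16*(-1/12520) = 1/266832 - 2/1565 = -532099/417592080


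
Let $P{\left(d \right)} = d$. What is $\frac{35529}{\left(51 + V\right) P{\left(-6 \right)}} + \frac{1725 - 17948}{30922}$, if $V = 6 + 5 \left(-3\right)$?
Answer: $- \frac{183785989}{1298724} \approx -141.51$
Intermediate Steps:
$V = -9$ ($V = 6 - 15 = -9$)
$\frac{35529}{\left(51 + V\right) P{\left(-6 \right)}} + \frac{1725 - 17948}{30922} = \frac{35529}{\left(51 - 9\right) \left(-6\right)} + \frac{1725 - 17948}{30922} = \frac{35529}{42 \left(-6\right)} + \left(1725 - 17948\right) \frac{1}{30922} = \frac{35529}{-252} - \frac{16223}{30922} = 35529 \left(- \frac{1}{252}\right) - \frac{16223}{30922} = - \frac{11843}{84} - \frac{16223}{30922} = - \frac{183785989}{1298724}$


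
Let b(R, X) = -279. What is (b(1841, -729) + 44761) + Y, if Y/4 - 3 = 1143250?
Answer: 4617494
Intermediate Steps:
Y = 4573012 (Y = 12 + 4*1143250 = 12 + 4573000 = 4573012)
(b(1841, -729) + 44761) + Y = (-279 + 44761) + 4573012 = 44482 + 4573012 = 4617494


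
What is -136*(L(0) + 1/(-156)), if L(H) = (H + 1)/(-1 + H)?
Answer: 5338/39 ≈ 136.87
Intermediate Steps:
L(H) = (1 + H)/(-1 + H)
-136*(L(0) + 1/(-156)) = -136*((1 + 0)/(-1 + 0) + 1/(-156)) = -136*(1/(-1) - 1/156) = -136*(-1*1 - 1/156) = -136*(-1 - 1/156) = -136*(-157/156) = 5338/39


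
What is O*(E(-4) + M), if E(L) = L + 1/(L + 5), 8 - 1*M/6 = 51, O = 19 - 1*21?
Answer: 522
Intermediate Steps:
O = -2 (O = 19 - 21 = -2)
M = -258 (M = 48 - 6*51 = 48 - 306 = -258)
E(L) = L + 1/(5 + L)
O*(E(-4) + M) = -2*((1 + (-4)² + 5*(-4))/(5 - 4) - 258) = -2*((1 + 16 - 20)/1 - 258) = -2*(1*(-3) - 258) = -2*(-3 - 258) = -2*(-261) = 522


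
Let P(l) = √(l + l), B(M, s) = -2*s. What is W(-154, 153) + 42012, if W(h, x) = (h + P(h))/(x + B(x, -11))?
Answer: 1050278/25 + 2*I*√77/175 ≈ 42011.0 + 0.10029*I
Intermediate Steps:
P(l) = √2*√l (P(l) = √(2*l) = √2*√l)
W(h, x) = (h + √2*√h)/(22 + x) (W(h, x) = (h + √2*√h)/(x - 2*(-11)) = (h + √2*√h)/(x + 22) = (h + √2*√h)/(22 + x))
W(-154, 153) + 42012 = (-154 + √2*√(-154))/(22 + 153) + 42012 = (-154 + √2*(I*√154))/175 + 42012 = (-154 + 2*I*√77)/175 + 42012 = (-22/25 + 2*I*√77/175) + 42012 = 1050278/25 + 2*I*√77/175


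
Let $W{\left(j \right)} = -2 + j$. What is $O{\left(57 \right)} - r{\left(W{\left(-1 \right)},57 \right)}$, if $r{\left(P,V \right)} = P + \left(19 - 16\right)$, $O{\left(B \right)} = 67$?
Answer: $67$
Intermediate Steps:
$r{\left(P,V \right)} = 3 + P$ ($r{\left(P,V \right)} = P + 3 = 3 + P$)
$O{\left(57 \right)} - r{\left(W{\left(-1 \right)},57 \right)} = 67 - \left(3 - 3\right) = 67 - 0 = 67 + 0 = 67$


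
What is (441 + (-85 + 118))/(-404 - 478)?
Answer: -79/147 ≈ -0.53741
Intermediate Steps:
(441 + (-85 + 118))/(-404 - 478) = (441 + 33)/(-882) = 474*(-1/882) = -79/147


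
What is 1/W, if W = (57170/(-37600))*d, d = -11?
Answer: 3760/62887 ≈ 0.059790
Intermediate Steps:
W = 62887/3760 (W = (57170/(-37600))*(-11) = (57170*(-1/37600))*(-11) = -5717/3760*(-11) = 62887/3760 ≈ 16.725)
1/W = 1/(62887/3760) = 3760/62887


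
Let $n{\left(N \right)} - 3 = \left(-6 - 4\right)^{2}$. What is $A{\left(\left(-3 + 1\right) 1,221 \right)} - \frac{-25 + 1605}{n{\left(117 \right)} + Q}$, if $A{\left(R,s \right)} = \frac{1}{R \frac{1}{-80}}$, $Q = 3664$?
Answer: $\frac{149100}{3767} \approx 39.581$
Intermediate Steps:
$n{\left(N \right)} = 103$ ($n{\left(N \right)} = 3 + \left(-6 - 4\right)^{2} = 3 + \left(-10\right)^{2} = 3 + 100 = 103$)
$A{\left(R,s \right)} = - \frac{80}{R}$ ($A{\left(R,s \right)} = \frac{1}{R \left(- \frac{1}{80}\right)} = \frac{1}{\left(- \frac{1}{80}\right) R} = - \frac{80}{R}$)
$A{\left(\left(-3 + 1\right) 1,221 \right)} - \frac{-25 + 1605}{n{\left(117 \right)} + Q} = - \frac{80}{\left(-3 + 1\right) 1} - \frac{-25 + 1605}{103 + 3664} = - \frac{80}{\left(-2\right) 1} - \frac{1580}{3767} = - \frac{80}{-2} - 1580 \cdot \frac{1}{3767} = \left(-80\right) \left(- \frac{1}{2}\right) - \frac{1580}{3767} = 40 - \frac{1580}{3767} = \frac{149100}{3767}$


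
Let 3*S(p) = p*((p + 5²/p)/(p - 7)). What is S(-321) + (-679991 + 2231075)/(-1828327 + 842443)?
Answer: -4297391125/40421244 ≈ -106.32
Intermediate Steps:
S(p) = p*(p + 25/p)/(3*(-7 + p)) (S(p) = (p*((p + 5²/p)/(p - 7)))/3 = (p*((p + 25/p)/(-7 + p)))/3 = (p*(p + 25/p)/(-7 + p))/3 = p*(p + 25/p)/(3*(-7 + p)))
S(-321) + (-679991 + 2231075)/(-1828327 + 842443) = (25 + (-321)²)/(3*(-7 - 321)) + (-679991 + 2231075)/(-1828327 + 842443) = (⅓)*(25 + 103041)/(-328) + 1551084/(-985884) = (⅓)*(-1/328)*103066 + 1551084*(-1/985884) = -51533/492 - 129257/82157 = -4297391125/40421244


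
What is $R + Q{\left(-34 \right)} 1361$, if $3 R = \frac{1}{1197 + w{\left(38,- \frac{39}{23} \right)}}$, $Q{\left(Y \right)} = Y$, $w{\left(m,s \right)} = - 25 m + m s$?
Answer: $- \frac{582913555}{12597} \approx -46274.0$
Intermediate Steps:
$R = \frac{23}{12597}$ ($R = \frac{1}{3 \left(1197 + 38 \left(-25 - \frac{39}{23}\right)\right)} = \frac{1}{3 \left(1197 + 38 \left(- \frac{614}{23}\right)\right)} = \frac{1}{3 \left(1197 - \frac{23332}{23}\right)} = \frac{1}{3 \cdot \frac{4199}{23}} = \frac{1}{3} \cdot \frac{23}{4199} = \frac{23}{12597} \approx 0.0018258$)
$R + Q{\left(-34 \right)} 1361 = \frac{23}{12597} - 46274 = - \frac{582913555}{12597}$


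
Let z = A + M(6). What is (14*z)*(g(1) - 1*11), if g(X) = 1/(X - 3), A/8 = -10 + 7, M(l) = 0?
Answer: 3864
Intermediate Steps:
A = -24 (A = 8*(-10 + 7) = 8*(-3) = -24)
g(X) = 1/(-3 + X)
z = -24 (z = -24 + 0 = -24)
(14*z)*(g(1) - 1*11) = (14*(-24))*(1/(-3 + 1) - 1*11) = -336*(1/(-2) - 11) = -336*(-½ - 11) = -336*(-23/2) = 3864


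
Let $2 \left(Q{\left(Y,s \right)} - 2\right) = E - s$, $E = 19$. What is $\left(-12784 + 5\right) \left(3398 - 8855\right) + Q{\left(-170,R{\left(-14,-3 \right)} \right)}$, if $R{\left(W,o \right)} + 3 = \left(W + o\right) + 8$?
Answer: $\frac{139470041}{2} \approx 6.9735 \cdot 10^{7}$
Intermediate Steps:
$R{\left(W,o \right)} = 5 + W + o$ ($R{\left(W,o \right)} = -3 + \left(\left(W + o\right) + 8\right) = -3 + \left(8 + W + o\right) = 5 + W + o$)
$Q{\left(Y,s \right)} = \frac{23}{2} - \frac{s}{2}$ ($Q{\left(Y,s \right)} = 2 + \frac{19 - s}{2} = 2 - \left(- \frac{19}{2} + \frac{s}{2}\right) = \frac{23}{2} - \frac{s}{2}$)
$\left(-12784 + 5\right) \left(3398 - 8855\right) + Q{\left(-170,R{\left(-14,-3 \right)} \right)} = \left(-12784 + 5\right) \left(3398 - 8855\right) + \left(\frac{23}{2} - \frac{5 - 14 - 3}{2}\right) = \left(-12779\right) \left(-5457\right) + \left(\frac{23}{2} - -6\right) = 69735003 + \left(\frac{23}{2} + 6\right) = 69735003 + \frac{35}{2} = \frac{139470041}{2}$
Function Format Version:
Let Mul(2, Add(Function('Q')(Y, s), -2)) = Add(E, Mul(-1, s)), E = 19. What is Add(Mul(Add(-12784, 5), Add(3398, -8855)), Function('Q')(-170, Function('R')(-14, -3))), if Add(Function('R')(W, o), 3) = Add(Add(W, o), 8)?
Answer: Rational(139470041, 2) ≈ 6.9735e+7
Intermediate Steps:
Function('R')(W, o) = Add(5, W, o) (Function('R')(W, o) = Add(-3, Add(Add(W, o), 8)) = Add(-3, Add(8, W, o)) = Add(5, W, o))
Function('Q')(Y, s) = Add(Rational(23, 2), Mul(Rational(-1, 2), s)) (Function('Q')(Y, s) = Add(2, Mul(Rational(1, 2), Add(19, Mul(-1, s)))) = Add(2, Add(Rational(19, 2), Mul(Rational(-1, 2), s))) = Add(Rational(23, 2), Mul(Rational(-1, 2), s)))
Add(Mul(Add(-12784, 5), Add(3398, -8855)), Function('Q')(-170, Function('R')(-14, -3))) = Add(Mul(Add(-12784, 5), Add(3398, -8855)), Add(Rational(23, 2), Mul(Rational(-1, 2), Add(5, -14, -3)))) = Add(Mul(-12779, -5457), Add(Rational(23, 2), Mul(Rational(-1, 2), -12))) = Add(69735003, Add(Rational(23, 2), 6)) = Add(69735003, Rational(35, 2)) = Rational(139470041, 2)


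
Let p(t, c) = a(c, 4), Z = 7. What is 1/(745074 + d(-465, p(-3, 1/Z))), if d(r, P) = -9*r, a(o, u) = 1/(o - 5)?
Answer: 1/749259 ≈ 1.3347e-6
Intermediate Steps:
a(o, u) = 1/(-5 + o)
p(t, c) = 1/(-5 + c)
1/(745074 + d(-465, p(-3, 1/Z))) = 1/(745074 - 9*(-465)) = 1/(745074 + 4185) = 1/749259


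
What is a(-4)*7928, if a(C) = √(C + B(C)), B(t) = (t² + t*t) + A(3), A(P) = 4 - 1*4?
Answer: 15856*√7 ≈ 41951.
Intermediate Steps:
A(P) = 0 (A(P) = 4 - 4 = 0)
B(t) = 2*t² (B(t) = (t² + t*t) + 0 = (t² + t²) + 0 = 2*t² + 0 = 2*t²)
a(C) = √(C + 2*C²)
a(-4)*7928 = √(-4*(1 + 2*(-4)))*7928 = √(-4*(1 - 8))*7928 = √(-4*(-7))*7928 = √28*7928 = (2*√7)*7928 = 15856*√7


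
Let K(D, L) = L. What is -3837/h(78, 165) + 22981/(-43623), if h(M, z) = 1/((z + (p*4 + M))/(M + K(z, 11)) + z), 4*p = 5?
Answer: -2499509253092/3882447 ≈ -6.4380e+5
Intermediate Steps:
p = 5/4 (p = (¼)*5 = 5/4 ≈ 1.2500)
h(M, z) = 1/(z + (5 + M + z)/(11 + M)) (h(M, z) = 1/((z + ((5/4)*4 + M))/(M + 11) + z) = 1/((z + (5 + M))/(11 + M) + z) = 1/((5 + M + z)/(11 + M) + z) = 1/(z + (5 + M + z)/(11 + M)))
-3837/h(78, 165) + 22981/(-43623) = -3837*(5 + 78 + 12*165 + 78*165)/(11 + 78) + 22981/(-43623) = -3837/(89/(5 + 78 + 1980 + 12870)) + 22981*(-1/43623) = -3837/(89/14933) - 22981/43623 = -3837/((1/14933)*89) - 22981/43623 = -3837/89/14933 - 22981/43623 = -3837*14933/89 - 22981/43623 = -57297921/89 - 22981/43623 = -2499509253092/3882447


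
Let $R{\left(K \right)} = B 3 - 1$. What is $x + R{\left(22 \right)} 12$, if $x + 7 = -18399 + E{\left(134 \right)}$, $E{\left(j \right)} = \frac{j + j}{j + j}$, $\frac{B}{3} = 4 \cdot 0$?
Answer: $-18417$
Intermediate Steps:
$B = 0$ ($B = 3 \cdot 4 \cdot 0 = 3 \cdot 0 = 0$)
$E{\left(j \right)} = 1$ ($E{\left(j \right)} = \frac{2 j}{2 j} = 2 j \frac{1}{2 j} = 1$)
$R{\left(K \right)} = -1$ ($R{\left(K \right)} = 0 \cdot 3 - 1 = 0 - 1 = -1$)
$x = -18405$ ($x = -7 + \left(-18399 + 1\right) = -7 - 18398 = -18405$)
$x + R{\left(22 \right)} 12 = -18405 - 12 = -18417$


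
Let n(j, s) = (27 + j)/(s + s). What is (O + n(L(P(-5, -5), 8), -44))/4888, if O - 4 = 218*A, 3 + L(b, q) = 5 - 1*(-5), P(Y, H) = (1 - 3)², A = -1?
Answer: -9433/215072 ≈ -0.043860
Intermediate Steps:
P(Y, H) = 4 (P(Y, H) = (-2)² = 4)
L(b, q) = 7 (L(b, q) = -3 + (5 - 1*(-5)) = -3 + (5 + 5) = -3 + 10 = 7)
O = -214 (O = 4 + 218*(-1) = 4 - 218 = -214)
n(j, s) = (27 + j)/(2*s) (n(j, s) = (27 + j)/((2*s)) = (27 + j)*(1/(2*s)) = (27 + j)/(2*s))
(O + n(L(P(-5, -5), 8), -44))/4888 = (-214 + (½)*(27 + 7)/(-44))/4888 = (-214 + (½)*(-1/44)*34)*(1/4888) = (-214 - 17/44)*(1/4888) = -9433/44*1/4888 = -9433/215072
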